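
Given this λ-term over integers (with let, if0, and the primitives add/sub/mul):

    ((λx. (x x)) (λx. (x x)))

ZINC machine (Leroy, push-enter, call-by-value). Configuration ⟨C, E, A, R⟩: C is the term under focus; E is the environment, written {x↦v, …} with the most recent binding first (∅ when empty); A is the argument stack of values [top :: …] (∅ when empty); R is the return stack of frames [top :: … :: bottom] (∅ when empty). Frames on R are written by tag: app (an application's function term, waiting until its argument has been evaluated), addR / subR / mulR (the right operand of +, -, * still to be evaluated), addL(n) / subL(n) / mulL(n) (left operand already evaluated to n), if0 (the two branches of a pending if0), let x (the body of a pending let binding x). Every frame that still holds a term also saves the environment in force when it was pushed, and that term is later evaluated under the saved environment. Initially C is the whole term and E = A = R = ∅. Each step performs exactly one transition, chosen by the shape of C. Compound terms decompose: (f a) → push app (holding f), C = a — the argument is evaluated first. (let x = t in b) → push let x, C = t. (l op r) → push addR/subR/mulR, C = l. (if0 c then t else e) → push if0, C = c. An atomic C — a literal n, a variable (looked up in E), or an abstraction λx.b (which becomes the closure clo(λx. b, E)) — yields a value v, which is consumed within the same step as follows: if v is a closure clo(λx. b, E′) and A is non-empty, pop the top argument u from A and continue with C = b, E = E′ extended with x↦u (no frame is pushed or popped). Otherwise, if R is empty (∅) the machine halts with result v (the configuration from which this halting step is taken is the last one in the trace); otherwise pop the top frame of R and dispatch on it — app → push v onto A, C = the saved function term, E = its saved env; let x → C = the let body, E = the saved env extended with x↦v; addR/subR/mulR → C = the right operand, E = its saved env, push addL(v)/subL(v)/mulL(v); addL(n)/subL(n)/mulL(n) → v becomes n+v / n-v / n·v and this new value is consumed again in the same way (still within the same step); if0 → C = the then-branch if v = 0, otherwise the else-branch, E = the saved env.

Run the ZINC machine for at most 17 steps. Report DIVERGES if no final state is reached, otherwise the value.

Answer: DIVERGES (no final state within 17 steps)

Execution trace:
[0] [C=((λx. (x x)) (λx. (x x))) | E=∅ | A=∅ | R=∅]
[1] [C=(λx. (x x)) | E=∅ | A=∅ | R=[app]]
[2] [C=(λx. (x x)) | E=∅ | A=[clo(λx. (x x), ∅)] | R=∅]
[3] [C=(x x) | E={x↦clo(λx. (x x), ∅)} | A=∅ | R=∅]
[4] [C=x | E={x↦clo(λx. (x x), ∅)} | A=∅ | R=[app]]
[5] [C=x | E={x↦clo(λx. (x x), ∅)} | A=[clo(λx. (x x), ∅)] | R=∅]
… configuration repeats with period 3 (steps 3–5 recur indefinitely) …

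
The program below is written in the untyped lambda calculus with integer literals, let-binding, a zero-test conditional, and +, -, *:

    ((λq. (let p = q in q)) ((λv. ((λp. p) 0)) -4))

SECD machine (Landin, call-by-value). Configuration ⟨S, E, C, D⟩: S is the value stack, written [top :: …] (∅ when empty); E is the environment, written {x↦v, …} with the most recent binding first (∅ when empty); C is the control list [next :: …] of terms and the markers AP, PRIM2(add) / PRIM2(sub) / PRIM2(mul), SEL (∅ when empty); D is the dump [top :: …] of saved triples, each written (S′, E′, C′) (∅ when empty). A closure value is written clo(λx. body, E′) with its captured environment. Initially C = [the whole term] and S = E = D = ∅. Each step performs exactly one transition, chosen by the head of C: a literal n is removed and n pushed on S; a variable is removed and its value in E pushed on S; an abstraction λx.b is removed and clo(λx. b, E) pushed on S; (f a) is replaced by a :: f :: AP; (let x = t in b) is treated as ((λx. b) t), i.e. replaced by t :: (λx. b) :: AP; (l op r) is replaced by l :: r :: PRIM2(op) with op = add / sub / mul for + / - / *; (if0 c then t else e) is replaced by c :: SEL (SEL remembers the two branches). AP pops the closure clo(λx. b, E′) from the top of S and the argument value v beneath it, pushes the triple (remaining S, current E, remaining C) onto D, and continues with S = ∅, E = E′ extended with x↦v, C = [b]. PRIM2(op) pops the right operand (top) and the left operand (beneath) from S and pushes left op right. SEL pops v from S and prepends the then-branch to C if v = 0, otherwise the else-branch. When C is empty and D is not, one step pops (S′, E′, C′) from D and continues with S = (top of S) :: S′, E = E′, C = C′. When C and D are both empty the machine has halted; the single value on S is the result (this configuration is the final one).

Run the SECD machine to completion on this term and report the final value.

Answer: 0

Execution trace:
t=0: <S=∅, E=∅, C=[((λq. (let p = q in q)) ((λv. ((λp. p) 0)) -4))], D=∅>
t=1: <S=∅, E=∅, C=[((λv. ((λp. p) 0)) -4) :: (λq. (let p = q in q)) :: AP], D=∅>
t=2: <S=∅, E=∅, C=[-4 :: (λv. ((λp. p) 0)) :: AP :: (λq. (let p = q in q)) :: AP], D=∅>
t=3: <S=[-4], E=∅, C=[(λv. ((λp. p) 0)) :: AP :: (λq. (let p = q in q)) :: AP], D=∅>
t=4: <S=[clo(λv. ((λp. p) 0), ∅) :: -4], E=∅, C=[AP :: (λq. (let p = q in q)) :: AP], D=∅>
t=5: <S=∅, E={v↦-4}, C=[((λp. p) 0)], D=[(∅, ∅, [(λq. (let p = q in q)) :: AP])]>
t=6: <S=∅, E={v↦-4}, C=[0 :: (λp. p) :: AP], D=[(∅, ∅, [(λq. (let p = q in q)) :: AP])]>
t=7: <S=[0], E={v↦-4}, C=[(λp. p) :: AP], D=[(∅, ∅, [(λq. (let p = q in q)) :: AP])]>
t=8: <S=[clo(λp. p, {v↦-4}) :: 0], E={v↦-4}, C=[AP], D=[(∅, ∅, [(λq. (let p = q in q)) :: AP])]>
t=9: <S=∅, E={p↦0, v↦-4}, C=[p], D=[(∅, {v↦-4}, ∅) :: (∅, ∅, [(λq. (let p = q in q)) :: AP])]>
t=10: <S=[0], E={p↦0, v↦-4}, C=∅, D=[(∅, {v↦-4}, ∅) :: (∅, ∅, [(λq. (let p = q in q)) :: AP])]>
t=11: <S=[0], E={v↦-4}, C=∅, D=[(∅, ∅, [(λq. (let p = q in q)) :: AP])]>
t=12: <S=[0], E=∅, C=[(λq. (let p = q in q)) :: AP], D=∅>
t=13: <S=[clo(λq. (let p = q in q), ∅) :: 0], E=∅, C=[AP], D=∅>
t=14: <S=∅, E={q↦0}, C=[(let p = q in q)], D=[(∅, ∅, ∅)]>
t=15: <S=∅, E={q↦0}, C=[q :: (λp. q) :: AP], D=[(∅, ∅, ∅)]>
t=16: <S=[0], E={q↦0}, C=[(λp. q) :: AP], D=[(∅, ∅, ∅)]>
t=17: <S=[clo(λp. q, {q↦0}) :: 0], E={q↦0}, C=[AP], D=[(∅, ∅, ∅)]>
t=18: <S=∅, E={p↦0, q↦0}, C=[q], D=[(∅, {q↦0}, ∅) :: (∅, ∅, ∅)]>
t=19: <S=[0], E={p↦0, q↦0}, C=∅, D=[(∅, {q↦0}, ∅) :: (∅, ∅, ∅)]>
t=20: <S=[0], E={q↦0}, C=∅, D=[(∅, ∅, ∅)]>
t=21: <S=[0], E=∅, C=∅, D=∅>
→ final value 0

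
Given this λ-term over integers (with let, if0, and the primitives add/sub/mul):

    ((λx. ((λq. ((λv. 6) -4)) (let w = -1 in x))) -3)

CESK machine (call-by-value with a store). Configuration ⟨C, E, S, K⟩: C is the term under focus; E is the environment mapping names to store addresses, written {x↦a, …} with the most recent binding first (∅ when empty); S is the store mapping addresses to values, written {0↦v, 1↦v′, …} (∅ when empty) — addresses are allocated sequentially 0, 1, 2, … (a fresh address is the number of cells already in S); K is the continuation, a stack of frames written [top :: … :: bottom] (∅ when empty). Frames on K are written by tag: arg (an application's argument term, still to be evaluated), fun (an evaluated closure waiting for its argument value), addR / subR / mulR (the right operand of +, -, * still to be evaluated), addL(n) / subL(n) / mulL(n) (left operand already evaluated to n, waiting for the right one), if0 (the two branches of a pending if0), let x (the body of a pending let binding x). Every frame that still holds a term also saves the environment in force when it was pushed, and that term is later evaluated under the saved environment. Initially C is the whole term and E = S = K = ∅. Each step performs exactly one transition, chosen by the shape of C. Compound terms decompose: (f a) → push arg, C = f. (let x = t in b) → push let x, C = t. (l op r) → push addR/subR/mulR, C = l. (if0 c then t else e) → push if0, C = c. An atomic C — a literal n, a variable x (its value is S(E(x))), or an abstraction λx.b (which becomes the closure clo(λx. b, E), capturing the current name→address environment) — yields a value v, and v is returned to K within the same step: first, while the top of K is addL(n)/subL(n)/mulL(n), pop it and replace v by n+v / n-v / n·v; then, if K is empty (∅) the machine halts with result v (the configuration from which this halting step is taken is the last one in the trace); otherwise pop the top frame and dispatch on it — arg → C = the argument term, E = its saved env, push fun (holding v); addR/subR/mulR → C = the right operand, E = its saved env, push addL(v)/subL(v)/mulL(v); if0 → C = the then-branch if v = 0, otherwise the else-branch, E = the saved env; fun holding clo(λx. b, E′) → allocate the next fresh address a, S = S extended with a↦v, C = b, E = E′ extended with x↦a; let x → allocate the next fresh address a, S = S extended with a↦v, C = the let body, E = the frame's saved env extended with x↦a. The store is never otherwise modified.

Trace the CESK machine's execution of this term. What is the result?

0. ⟨C=((λx. ((λq. ((λv. 6) -4)) (let w = -1 in x))) -3); E=∅; S=∅; K=∅⟩
1. ⟨C=(λx. ((λq. ((λv. 6) -4)) (let w = -1 in x))); E=∅; S=∅; K=[arg]⟩
2. ⟨C=-3; E=∅; S=∅; K=[fun]⟩
3. ⟨C=((λq. ((λv. 6) -4)) (let w = -1 in x)); E={x↦0}; S={0↦-3}; K=∅⟩
4. ⟨C=(λq. ((λv. 6) -4)); E={x↦0}; S={0↦-3}; K=[arg]⟩
5. ⟨C=(let w = -1 in x); E={x↦0}; S={0↦-3}; K=[fun]⟩
6. ⟨C=-1; E={x↦0}; S={0↦-3}; K=[let w :: fun]⟩
7. ⟨C=x; E={w↦1, x↦0}; S={0↦-3, 1↦-1}; K=[fun]⟩
8. ⟨C=((λv. 6) -4); E={q↦2, x↦0}; S={0↦-3, 1↦-1, 2↦-3}; K=∅⟩
9. ⟨C=(λv. 6); E={q↦2, x↦0}; S={0↦-3, 1↦-1, 2↦-3}; K=[arg]⟩
10. ⟨C=-4; E={q↦2, x↦0}; S={0↦-3, 1↦-1, 2↦-3}; K=[fun]⟩
11. ⟨C=6; E={v↦3, q↦2, x↦0}; S={0↦-3, 1↦-1, 2↦-3, 3↦-4}; K=∅⟩
→ final value 6

Answer: 6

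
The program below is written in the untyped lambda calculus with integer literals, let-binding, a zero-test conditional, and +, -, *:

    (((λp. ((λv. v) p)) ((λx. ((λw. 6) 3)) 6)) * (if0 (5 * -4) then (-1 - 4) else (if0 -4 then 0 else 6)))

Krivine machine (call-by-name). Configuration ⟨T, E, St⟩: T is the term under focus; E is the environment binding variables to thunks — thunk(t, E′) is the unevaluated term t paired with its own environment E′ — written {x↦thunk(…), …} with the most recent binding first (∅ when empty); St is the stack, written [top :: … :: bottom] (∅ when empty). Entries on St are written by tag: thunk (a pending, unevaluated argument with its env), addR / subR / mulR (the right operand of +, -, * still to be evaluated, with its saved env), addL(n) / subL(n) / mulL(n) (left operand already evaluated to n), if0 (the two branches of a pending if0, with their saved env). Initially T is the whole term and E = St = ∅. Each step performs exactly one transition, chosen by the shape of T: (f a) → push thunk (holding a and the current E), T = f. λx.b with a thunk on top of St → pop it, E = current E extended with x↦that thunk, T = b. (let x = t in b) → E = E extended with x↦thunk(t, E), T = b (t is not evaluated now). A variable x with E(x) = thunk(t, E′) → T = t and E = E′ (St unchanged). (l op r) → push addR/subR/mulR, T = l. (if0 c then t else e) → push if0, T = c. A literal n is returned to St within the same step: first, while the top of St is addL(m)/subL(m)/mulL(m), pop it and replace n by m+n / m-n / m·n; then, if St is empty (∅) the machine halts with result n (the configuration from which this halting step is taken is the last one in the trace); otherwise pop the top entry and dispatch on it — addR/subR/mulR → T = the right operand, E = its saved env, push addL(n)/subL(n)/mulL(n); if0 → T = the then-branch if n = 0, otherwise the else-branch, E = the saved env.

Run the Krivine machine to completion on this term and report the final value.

t=0: <T=(((λp. ((λv. v) p)) ((λx. ((λw. 6) 3)) 6)) * (if0 (5 * -4) then (-1 - 4) else (if0 -4 then 0 else 6))), E=∅, St=∅>
t=1: <T=((λp. ((λv. v) p)) ((λx. ((λw. 6) 3)) 6)), E=∅, St=[mulR]>
t=2: <T=(λp. ((λv. v) p)), E=∅, St=[thunk :: mulR]>
t=3: <T=((λv. v) p), E={p↦thunk(((λx. ((λw. 6) 3)) 6), ∅)}, St=[mulR]>
t=4: <T=(λv. v), E={p↦thunk(((λx. ((λw. 6) 3)) 6), ∅)}, St=[thunk :: mulR]>
t=5: <T=v, E={v↦thunk(p, {p↦thunk(((λx. ((λw. 6) 3)) 6), ∅)}), p↦thunk(((λx. ((λw. 6) 3)) 6), ∅)}, St=[mulR]>
t=6: <T=p, E={p↦thunk(((λx. ((λw. 6) 3)) 6), ∅)}, St=[mulR]>
t=7: <T=((λx. ((λw. 6) 3)) 6), E=∅, St=[mulR]>
t=8: <T=(λx. ((λw. 6) 3)), E=∅, St=[thunk :: mulR]>
t=9: <T=((λw. 6) 3), E={x↦thunk(6, ∅)}, St=[mulR]>
t=10: <T=(λw. 6), E={x↦thunk(6, ∅)}, St=[thunk :: mulR]>
t=11: <T=6, E={w↦thunk(3, {x↦thunk(6, ∅)}), x↦thunk(6, ∅)}, St=[mulR]>
t=12: <T=(if0 (5 * -4) then (-1 - 4) else (if0 -4 then 0 else 6)), E=∅, St=[mulL(6)]>
t=13: <T=(5 * -4), E=∅, St=[if0 :: mulL(6)]>
t=14: <T=5, E=∅, St=[mulR :: if0 :: mulL(6)]>
t=15: <T=-4, E=∅, St=[mulL(5) :: if0 :: mulL(6)]>
t=16: <T=(if0 -4 then 0 else 6), E=∅, St=[mulL(6)]>
t=17: <T=-4, E=∅, St=[if0 :: mulL(6)]>
t=18: <T=6, E=∅, St=[mulL(6)]>
→ final value 36

Answer: 36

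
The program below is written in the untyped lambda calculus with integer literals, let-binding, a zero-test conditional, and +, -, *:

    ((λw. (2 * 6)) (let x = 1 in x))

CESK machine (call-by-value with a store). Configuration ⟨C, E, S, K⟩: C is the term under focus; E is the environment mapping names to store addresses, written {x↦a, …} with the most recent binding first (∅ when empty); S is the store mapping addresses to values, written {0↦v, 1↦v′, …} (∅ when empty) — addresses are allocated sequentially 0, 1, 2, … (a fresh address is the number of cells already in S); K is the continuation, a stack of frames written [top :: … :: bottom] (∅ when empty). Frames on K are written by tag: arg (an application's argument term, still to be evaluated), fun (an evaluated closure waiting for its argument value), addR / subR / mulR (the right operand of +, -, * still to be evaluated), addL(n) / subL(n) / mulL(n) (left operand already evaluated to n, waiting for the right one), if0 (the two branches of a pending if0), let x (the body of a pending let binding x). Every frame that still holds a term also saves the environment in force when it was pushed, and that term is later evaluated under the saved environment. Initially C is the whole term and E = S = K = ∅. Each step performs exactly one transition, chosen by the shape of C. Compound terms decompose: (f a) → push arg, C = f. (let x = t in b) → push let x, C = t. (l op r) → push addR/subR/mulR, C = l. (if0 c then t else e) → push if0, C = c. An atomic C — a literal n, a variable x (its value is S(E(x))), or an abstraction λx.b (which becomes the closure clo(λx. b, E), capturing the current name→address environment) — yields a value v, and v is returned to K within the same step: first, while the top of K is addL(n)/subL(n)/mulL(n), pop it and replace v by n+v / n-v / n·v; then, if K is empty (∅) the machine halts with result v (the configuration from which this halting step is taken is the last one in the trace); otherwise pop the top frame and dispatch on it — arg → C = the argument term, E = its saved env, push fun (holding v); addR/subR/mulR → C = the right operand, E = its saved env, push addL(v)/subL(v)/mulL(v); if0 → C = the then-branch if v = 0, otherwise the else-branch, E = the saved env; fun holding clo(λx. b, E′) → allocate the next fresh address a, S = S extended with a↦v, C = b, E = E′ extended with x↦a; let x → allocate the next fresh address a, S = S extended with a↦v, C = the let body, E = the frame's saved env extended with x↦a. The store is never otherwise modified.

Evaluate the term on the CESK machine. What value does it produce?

Answer: 12

Machine steps:
t=0: ⟨C=((λw. (2 * 6)) (let x = 1 in x)); E=∅; S=∅; K=∅⟩
t=1: ⟨C=(λw. (2 * 6)); E=∅; S=∅; K=[arg]⟩
t=2: ⟨C=(let x = 1 in x); E=∅; S=∅; K=[fun]⟩
t=3: ⟨C=1; E=∅; S=∅; K=[let x :: fun]⟩
t=4: ⟨C=x; E={x↦0}; S={0↦1}; K=[fun]⟩
t=5: ⟨C=(2 * 6); E={w↦1}; S={0↦1, 1↦1}; K=∅⟩
t=6: ⟨C=2; E={w↦1}; S={0↦1, 1↦1}; K=[mulR]⟩
t=7: ⟨C=6; E={w↦1}; S={0↦1, 1↦1}; K=[mulL(2)]⟩
→ final value 12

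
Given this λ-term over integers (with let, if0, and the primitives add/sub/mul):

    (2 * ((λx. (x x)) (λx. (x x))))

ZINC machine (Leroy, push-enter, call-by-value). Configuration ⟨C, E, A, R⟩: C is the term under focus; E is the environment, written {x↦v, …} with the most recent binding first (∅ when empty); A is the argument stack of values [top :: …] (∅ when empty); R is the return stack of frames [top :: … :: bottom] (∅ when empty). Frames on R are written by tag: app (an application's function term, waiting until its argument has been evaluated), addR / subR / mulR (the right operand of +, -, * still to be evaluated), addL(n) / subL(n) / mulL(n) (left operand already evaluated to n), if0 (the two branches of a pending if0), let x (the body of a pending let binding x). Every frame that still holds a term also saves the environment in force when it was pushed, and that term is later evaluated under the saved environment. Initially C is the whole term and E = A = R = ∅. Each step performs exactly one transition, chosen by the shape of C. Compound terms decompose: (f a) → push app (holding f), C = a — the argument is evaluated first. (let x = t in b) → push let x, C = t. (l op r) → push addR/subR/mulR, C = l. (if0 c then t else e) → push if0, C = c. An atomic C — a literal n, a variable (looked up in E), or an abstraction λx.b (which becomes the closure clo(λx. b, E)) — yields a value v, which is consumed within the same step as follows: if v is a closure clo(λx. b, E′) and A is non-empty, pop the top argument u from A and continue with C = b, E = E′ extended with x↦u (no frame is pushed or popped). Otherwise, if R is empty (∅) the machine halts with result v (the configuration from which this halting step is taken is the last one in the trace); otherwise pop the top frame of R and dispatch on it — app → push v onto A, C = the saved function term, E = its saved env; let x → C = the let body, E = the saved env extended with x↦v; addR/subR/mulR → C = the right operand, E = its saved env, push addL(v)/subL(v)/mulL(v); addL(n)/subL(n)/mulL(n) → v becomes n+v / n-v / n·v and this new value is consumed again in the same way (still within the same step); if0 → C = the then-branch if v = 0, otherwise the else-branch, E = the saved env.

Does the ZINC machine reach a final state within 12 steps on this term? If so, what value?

Answer: DIVERGES (no final state within 12 steps)

Execution trace:
0. [C=(2 * ((λx. (x x)) (λx. (x x)))) | E=∅ | A=∅ | R=∅]
1. [C=2 | E=∅ | A=∅ | R=[mulR]]
2. [C=((λx. (x x)) (λx. (x x))) | E=∅ | A=∅ | R=[mulL(2)]]
3. [C=(λx. (x x)) | E=∅ | A=∅ | R=[app :: mulL(2)]]
4. [C=(λx. (x x)) | E=∅ | A=[clo(λx. (x x), ∅)] | R=[mulL(2)]]
5. [C=(x x) | E={x↦clo(λx. (x x), ∅)} | A=∅ | R=[mulL(2)]]
6. [C=x | E={x↦clo(λx. (x x), ∅)} | A=∅ | R=[app :: mulL(2)]]
7. [C=x | E={x↦clo(λx. (x x), ∅)} | A=[clo(λx. (x x), ∅)] | R=[mulL(2)]]
… configuration repeats with period 3 (steps 5–7 recur indefinitely) …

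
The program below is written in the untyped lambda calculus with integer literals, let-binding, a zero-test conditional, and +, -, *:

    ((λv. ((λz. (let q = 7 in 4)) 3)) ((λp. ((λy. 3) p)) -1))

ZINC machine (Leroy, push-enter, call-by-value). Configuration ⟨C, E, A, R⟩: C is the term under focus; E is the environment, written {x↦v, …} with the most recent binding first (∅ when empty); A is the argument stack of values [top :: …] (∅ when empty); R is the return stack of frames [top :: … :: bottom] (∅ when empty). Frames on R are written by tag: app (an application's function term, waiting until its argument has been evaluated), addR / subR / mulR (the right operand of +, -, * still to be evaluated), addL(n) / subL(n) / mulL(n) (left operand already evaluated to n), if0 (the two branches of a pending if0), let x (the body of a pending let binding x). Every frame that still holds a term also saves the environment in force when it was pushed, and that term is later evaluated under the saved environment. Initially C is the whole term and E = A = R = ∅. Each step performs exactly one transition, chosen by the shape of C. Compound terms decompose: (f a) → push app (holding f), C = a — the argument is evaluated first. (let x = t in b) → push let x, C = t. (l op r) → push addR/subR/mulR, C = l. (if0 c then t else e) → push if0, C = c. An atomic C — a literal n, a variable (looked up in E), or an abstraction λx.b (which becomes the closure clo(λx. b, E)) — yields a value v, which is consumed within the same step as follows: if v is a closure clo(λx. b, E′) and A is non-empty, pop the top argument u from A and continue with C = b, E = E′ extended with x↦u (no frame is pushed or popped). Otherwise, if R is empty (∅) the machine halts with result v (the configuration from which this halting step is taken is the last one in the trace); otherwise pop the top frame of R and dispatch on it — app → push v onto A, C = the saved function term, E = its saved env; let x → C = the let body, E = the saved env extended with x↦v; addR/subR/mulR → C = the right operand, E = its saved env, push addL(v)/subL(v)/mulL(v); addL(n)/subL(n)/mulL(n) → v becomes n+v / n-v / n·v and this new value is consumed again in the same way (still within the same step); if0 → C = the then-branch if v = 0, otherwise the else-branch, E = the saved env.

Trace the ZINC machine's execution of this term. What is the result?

[0] <C=((λv. ((λz. (let q = 7 in 4)) 3)) ((λp. ((λy. 3) p)) -1)), E=∅, A=∅, R=∅>
[1] <C=((λp. ((λy. 3) p)) -1), E=∅, A=∅, R=[app]>
[2] <C=-1, E=∅, A=∅, R=[app :: app]>
[3] <C=(λp. ((λy. 3) p)), E=∅, A=[-1], R=[app]>
[4] <C=((λy. 3) p), E={p↦-1}, A=∅, R=[app]>
[5] <C=p, E={p↦-1}, A=∅, R=[app :: app]>
[6] <C=(λy. 3), E={p↦-1}, A=[-1], R=[app]>
[7] <C=3, E={y↦-1, p↦-1}, A=∅, R=[app]>
[8] <C=(λv. ((λz. (let q = 7 in 4)) 3)), E=∅, A=[3], R=∅>
[9] <C=((λz. (let q = 7 in 4)) 3), E={v↦3}, A=∅, R=∅>
[10] <C=3, E={v↦3}, A=∅, R=[app]>
[11] <C=(λz. (let q = 7 in 4)), E={v↦3}, A=[3], R=∅>
[12] <C=(let q = 7 in 4), E={z↦3, v↦3}, A=∅, R=∅>
[13] <C=7, E={z↦3, v↦3}, A=∅, R=[let q]>
[14] <C=4, E={q↦7, z↦3, v↦3}, A=∅, R=∅>
→ final value 4

Answer: 4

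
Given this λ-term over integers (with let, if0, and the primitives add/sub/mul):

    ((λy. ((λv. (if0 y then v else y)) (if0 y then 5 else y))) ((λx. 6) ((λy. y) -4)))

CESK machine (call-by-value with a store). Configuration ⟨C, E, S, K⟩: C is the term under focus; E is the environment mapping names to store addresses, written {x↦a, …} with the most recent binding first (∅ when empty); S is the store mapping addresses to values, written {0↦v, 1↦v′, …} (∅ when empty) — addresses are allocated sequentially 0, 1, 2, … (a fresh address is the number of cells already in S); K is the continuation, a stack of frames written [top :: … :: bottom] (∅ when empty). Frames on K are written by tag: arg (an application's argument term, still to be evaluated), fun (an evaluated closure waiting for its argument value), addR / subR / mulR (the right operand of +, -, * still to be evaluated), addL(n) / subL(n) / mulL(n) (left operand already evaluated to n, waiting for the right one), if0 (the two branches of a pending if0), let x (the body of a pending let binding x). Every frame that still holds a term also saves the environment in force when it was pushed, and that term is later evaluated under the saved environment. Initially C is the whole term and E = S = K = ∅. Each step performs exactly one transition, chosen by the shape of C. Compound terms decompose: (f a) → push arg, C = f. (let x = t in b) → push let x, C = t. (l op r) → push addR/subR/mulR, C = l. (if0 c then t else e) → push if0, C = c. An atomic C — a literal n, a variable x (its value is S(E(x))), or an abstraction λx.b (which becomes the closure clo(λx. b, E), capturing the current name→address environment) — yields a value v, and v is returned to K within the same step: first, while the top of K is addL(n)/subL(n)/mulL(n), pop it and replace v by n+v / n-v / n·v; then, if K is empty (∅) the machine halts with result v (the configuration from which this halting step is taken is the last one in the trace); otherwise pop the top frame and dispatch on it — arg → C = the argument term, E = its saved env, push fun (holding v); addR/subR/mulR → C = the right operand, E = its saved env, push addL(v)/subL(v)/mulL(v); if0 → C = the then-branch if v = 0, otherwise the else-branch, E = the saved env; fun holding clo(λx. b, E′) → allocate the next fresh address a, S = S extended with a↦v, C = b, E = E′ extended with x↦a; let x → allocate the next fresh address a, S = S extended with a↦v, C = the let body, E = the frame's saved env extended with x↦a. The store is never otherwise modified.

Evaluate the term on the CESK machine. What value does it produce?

[0] ⟨C=((λy. ((λv. (if0 y then v else y)) (if0 y then 5 else y))) ((λx. 6) ((λy. y) -4))); E=∅; S=∅; K=∅⟩
[1] ⟨C=(λy. ((λv. (if0 y then v else y)) (if0 y then 5 else y))); E=∅; S=∅; K=[arg]⟩
[2] ⟨C=((λx. 6) ((λy. y) -4)); E=∅; S=∅; K=[fun]⟩
[3] ⟨C=(λx. 6); E=∅; S=∅; K=[arg :: fun]⟩
[4] ⟨C=((λy. y) -4); E=∅; S=∅; K=[fun :: fun]⟩
[5] ⟨C=(λy. y); E=∅; S=∅; K=[arg :: fun :: fun]⟩
[6] ⟨C=-4; E=∅; S=∅; K=[fun :: fun :: fun]⟩
[7] ⟨C=y; E={y↦0}; S={0↦-4}; K=[fun :: fun]⟩
[8] ⟨C=6; E={x↦1}; S={0↦-4, 1↦-4}; K=[fun]⟩
[9] ⟨C=((λv. (if0 y then v else y)) (if0 y then 5 else y)); E={y↦2}; S={0↦-4, 1↦-4, 2↦6}; K=∅⟩
[10] ⟨C=(λv. (if0 y then v else y)); E={y↦2}; S={0↦-4, 1↦-4, 2↦6}; K=[arg]⟩
[11] ⟨C=(if0 y then 5 else y); E={y↦2}; S={0↦-4, 1↦-4, 2↦6}; K=[fun]⟩
[12] ⟨C=y; E={y↦2}; S={0↦-4, 1↦-4, 2↦6}; K=[if0 :: fun]⟩
[13] ⟨C=y; E={y↦2}; S={0↦-4, 1↦-4, 2↦6}; K=[fun]⟩
[14] ⟨C=(if0 y then v else y); E={v↦3, y↦2}; S={0↦-4, 1↦-4, 2↦6, 3↦6}; K=∅⟩
[15] ⟨C=y; E={v↦3, y↦2}; S={0↦-4, 1↦-4, 2↦6, 3↦6}; K=[if0]⟩
[16] ⟨C=y; E={v↦3, y↦2}; S={0↦-4, 1↦-4, 2↦6, 3↦6}; K=∅⟩
→ final value 6

Answer: 6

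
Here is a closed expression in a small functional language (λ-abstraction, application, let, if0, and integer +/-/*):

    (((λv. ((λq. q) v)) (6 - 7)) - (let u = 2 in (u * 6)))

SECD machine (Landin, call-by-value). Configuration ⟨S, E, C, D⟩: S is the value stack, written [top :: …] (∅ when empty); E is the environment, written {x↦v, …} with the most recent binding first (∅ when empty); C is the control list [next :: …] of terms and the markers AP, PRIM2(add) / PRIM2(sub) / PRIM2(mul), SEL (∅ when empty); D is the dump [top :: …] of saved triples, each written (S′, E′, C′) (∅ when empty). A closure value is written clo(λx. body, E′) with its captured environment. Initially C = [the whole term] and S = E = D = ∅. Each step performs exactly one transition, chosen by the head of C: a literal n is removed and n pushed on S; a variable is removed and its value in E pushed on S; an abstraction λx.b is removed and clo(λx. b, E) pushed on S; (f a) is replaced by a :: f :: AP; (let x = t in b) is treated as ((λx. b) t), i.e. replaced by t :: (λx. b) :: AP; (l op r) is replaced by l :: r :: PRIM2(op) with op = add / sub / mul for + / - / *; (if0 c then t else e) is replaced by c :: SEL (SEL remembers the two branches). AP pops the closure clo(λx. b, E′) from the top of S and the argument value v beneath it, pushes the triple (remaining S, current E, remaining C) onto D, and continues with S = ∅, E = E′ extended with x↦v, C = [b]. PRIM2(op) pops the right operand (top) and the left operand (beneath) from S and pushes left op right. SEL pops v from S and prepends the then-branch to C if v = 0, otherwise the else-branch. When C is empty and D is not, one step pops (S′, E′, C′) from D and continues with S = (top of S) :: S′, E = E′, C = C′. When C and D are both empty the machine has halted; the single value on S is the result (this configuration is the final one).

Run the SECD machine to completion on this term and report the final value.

t=0: <S=∅, E=∅, C=[(((λv. ((λq. q) v)) (6 - 7)) - (let u = 2 in (u * 6)))], D=∅>
t=1: <S=∅, E=∅, C=[((λv. ((λq. q) v)) (6 - 7)) :: (let u = 2 in (u * 6)) :: PRIM2(sub)], D=∅>
t=2: <S=∅, E=∅, C=[(6 - 7) :: (λv. ((λq. q) v)) :: AP :: (let u = 2 in (u * 6)) :: PRIM2(sub)], D=∅>
t=3: <S=∅, E=∅, C=[6 :: 7 :: PRIM2(sub) :: (λv. ((λq. q) v)) :: AP :: (let u = 2 in (u * 6)) :: PRIM2(sub)], D=∅>
t=4: <S=[6], E=∅, C=[7 :: PRIM2(sub) :: (λv. ((λq. q) v)) :: AP :: (let u = 2 in (u * 6)) :: PRIM2(sub)], D=∅>
t=5: <S=[7 :: 6], E=∅, C=[PRIM2(sub) :: (λv. ((λq. q) v)) :: AP :: (let u = 2 in (u * 6)) :: PRIM2(sub)], D=∅>
t=6: <S=[-1], E=∅, C=[(λv. ((λq. q) v)) :: AP :: (let u = 2 in (u * 6)) :: PRIM2(sub)], D=∅>
t=7: <S=[clo(λv. ((λq. q) v), ∅) :: -1], E=∅, C=[AP :: (let u = 2 in (u * 6)) :: PRIM2(sub)], D=∅>
t=8: <S=∅, E={v↦-1}, C=[((λq. q) v)], D=[(∅, ∅, [(let u = 2 in (u * 6)) :: PRIM2(sub)])]>
t=9: <S=∅, E={v↦-1}, C=[v :: (λq. q) :: AP], D=[(∅, ∅, [(let u = 2 in (u * 6)) :: PRIM2(sub)])]>
t=10: <S=[-1], E={v↦-1}, C=[(λq. q) :: AP], D=[(∅, ∅, [(let u = 2 in (u * 6)) :: PRIM2(sub)])]>
t=11: <S=[clo(λq. q, {v↦-1}) :: -1], E={v↦-1}, C=[AP], D=[(∅, ∅, [(let u = 2 in (u * 6)) :: PRIM2(sub)])]>
t=12: <S=∅, E={q↦-1, v↦-1}, C=[q], D=[(∅, {v↦-1}, ∅) :: (∅, ∅, [(let u = 2 in (u * 6)) :: PRIM2(sub)])]>
t=13: <S=[-1], E={q↦-1, v↦-1}, C=∅, D=[(∅, {v↦-1}, ∅) :: (∅, ∅, [(let u = 2 in (u * 6)) :: PRIM2(sub)])]>
t=14: <S=[-1], E={v↦-1}, C=∅, D=[(∅, ∅, [(let u = 2 in (u * 6)) :: PRIM2(sub)])]>
t=15: <S=[-1], E=∅, C=[(let u = 2 in (u * 6)) :: PRIM2(sub)], D=∅>
t=16: <S=[-1], E=∅, C=[2 :: (λu. (u * 6)) :: AP :: PRIM2(sub)], D=∅>
t=17: <S=[2 :: -1], E=∅, C=[(λu. (u * 6)) :: AP :: PRIM2(sub)], D=∅>
t=18: <S=[clo(λu. (u * 6), ∅) :: 2 :: -1], E=∅, C=[AP :: PRIM2(sub)], D=∅>
t=19: <S=∅, E={u↦2}, C=[(u * 6)], D=[([-1], ∅, [PRIM2(sub)])]>
t=20: <S=∅, E={u↦2}, C=[u :: 6 :: PRIM2(mul)], D=[([-1], ∅, [PRIM2(sub)])]>
t=21: <S=[2], E={u↦2}, C=[6 :: PRIM2(mul)], D=[([-1], ∅, [PRIM2(sub)])]>
t=22: <S=[6 :: 2], E={u↦2}, C=[PRIM2(mul)], D=[([-1], ∅, [PRIM2(sub)])]>
t=23: <S=[12], E={u↦2}, C=∅, D=[([-1], ∅, [PRIM2(sub)])]>
t=24: <S=[12 :: -1], E=∅, C=[PRIM2(sub)], D=∅>
t=25: <S=[-13], E=∅, C=∅, D=∅>
→ final value -13

Answer: -13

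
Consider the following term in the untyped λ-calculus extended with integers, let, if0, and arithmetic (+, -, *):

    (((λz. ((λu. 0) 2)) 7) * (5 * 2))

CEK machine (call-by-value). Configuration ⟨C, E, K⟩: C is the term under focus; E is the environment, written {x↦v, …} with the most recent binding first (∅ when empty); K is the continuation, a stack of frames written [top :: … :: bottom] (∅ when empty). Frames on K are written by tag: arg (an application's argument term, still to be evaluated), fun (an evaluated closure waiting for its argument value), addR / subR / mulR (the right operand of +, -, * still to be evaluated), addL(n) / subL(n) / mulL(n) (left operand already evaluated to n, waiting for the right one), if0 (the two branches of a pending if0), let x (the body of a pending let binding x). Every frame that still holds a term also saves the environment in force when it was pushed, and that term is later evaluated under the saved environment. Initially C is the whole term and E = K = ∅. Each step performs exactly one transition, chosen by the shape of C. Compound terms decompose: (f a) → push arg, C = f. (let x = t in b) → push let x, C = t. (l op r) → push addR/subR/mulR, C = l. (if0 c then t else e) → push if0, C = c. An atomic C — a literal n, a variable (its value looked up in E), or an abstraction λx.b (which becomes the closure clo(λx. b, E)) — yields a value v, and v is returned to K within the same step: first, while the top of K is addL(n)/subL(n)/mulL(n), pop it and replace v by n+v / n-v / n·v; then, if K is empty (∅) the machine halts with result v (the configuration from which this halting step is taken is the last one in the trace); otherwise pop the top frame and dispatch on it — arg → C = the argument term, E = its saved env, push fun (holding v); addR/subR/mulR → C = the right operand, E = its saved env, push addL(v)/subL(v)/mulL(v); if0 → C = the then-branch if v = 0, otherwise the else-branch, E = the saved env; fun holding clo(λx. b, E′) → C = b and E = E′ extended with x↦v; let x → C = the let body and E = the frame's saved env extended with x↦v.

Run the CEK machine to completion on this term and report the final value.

Answer: 0

Execution trace:
0. <C=(((λz. ((λu. 0) 2)) 7) * (5 * 2)), E=∅, K=∅>
1. <C=((λz. ((λu. 0) 2)) 7), E=∅, K=[mulR]>
2. <C=(λz. ((λu. 0) 2)), E=∅, K=[arg :: mulR]>
3. <C=7, E=∅, K=[fun :: mulR]>
4. <C=((λu. 0) 2), E={z↦7}, K=[mulR]>
5. <C=(λu. 0), E={z↦7}, K=[arg :: mulR]>
6. <C=2, E={z↦7}, K=[fun :: mulR]>
7. <C=0, E={u↦2, z↦7}, K=[mulR]>
8. <C=(5 * 2), E=∅, K=[mulL(0)]>
9. <C=5, E=∅, K=[mulR :: mulL(0)]>
10. <C=2, E=∅, K=[mulL(5) :: mulL(0)]>
→ final value 0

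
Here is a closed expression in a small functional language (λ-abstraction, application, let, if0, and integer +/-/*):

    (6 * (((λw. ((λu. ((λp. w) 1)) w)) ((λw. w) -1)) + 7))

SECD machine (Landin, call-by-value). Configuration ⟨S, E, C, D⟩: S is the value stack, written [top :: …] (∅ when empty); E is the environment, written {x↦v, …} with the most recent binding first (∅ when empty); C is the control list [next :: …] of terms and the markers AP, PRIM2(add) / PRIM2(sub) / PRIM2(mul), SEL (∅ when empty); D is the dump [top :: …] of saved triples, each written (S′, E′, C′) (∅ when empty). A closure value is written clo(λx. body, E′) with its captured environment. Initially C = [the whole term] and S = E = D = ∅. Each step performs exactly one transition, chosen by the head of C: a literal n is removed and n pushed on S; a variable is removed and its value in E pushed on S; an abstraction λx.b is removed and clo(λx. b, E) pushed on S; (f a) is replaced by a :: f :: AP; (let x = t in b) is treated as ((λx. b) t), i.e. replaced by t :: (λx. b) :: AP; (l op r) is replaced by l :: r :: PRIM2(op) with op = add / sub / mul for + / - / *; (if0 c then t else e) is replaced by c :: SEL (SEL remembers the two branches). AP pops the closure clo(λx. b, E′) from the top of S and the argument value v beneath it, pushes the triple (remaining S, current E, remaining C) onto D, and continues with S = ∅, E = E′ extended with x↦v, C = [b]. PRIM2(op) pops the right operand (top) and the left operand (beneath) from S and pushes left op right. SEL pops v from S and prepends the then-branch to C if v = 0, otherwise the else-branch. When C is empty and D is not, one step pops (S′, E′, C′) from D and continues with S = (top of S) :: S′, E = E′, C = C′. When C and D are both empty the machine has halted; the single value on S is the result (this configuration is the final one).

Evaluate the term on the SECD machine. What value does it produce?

Answer: 36

Derivation:
[0] ⟨S=∅; E=∅; C=[(6 * (((λw. ((λu. ((λp. w) 1)) w)) ((λw. w) -1)) + 7))]; D=∅⟩
[1] ⟨S=∅; E=∅; C=[6 :: (((λw. ((λu. ((λp. w) 1)) w)) ((λw. w) -1)) + 7) :: PRIM2(mul)]; D=∅⟩
[2] ⟨S=[6]; E=∅; C=[(((λw. ((λu. ((λp. w) 1)) w)) ((λw. w) -1)) + 7) :: PRIM2(mul)]; D=∅⟩
[3] ⟨S=[6]; E=∅; C=[((λw. ((λu. ((λp. w) 1)) w)) ((λw. w) -1)) :: 7 :: PRIM2(add) :: PRIM2(mul)]; D=∅⟩
[4] ⟨S=[6]; E=∅; C=[((λw. w) -1) :: (λw. ((λu. ((λp. w) 1)) w)) :: AP :: 7 :: PRIM2(add) :: PRIM2(mul)]; D=∅⟩
[5] ⟨S=[6]; E=∅; C=[-1 :: (λw. w) :: AP :: (λw. ((λu. ((λp. w) 1)) w)) :: AP :: 7 :: PRIM2(add) :: PRIM2(mul)]; D=∅⟩
[6] ⟨S=[-1 :: 6]; E=∅; C=[(λw. w) :: AP :: (λw. ((λu. ((λp. w) 1)) w)) :: AP :: 7 :: PRIM2(add) :: PRIM2(mul)]; D=∅⟩
[7] ⟨S=[clo(λw. w, ∅) :: -1 :: 6]; E=∅; C=[AP :: (λw. ((λu. ((λp. w) 1)) w)) :: AP :: 7 :: PRIM2(add) :: PRIM2(mul)]; D=∅⟩
[8] ⟨S=∅; E={w↦-1}; C=[w]; D=[([6], ∅, [(λw. ((λu. ((λp. w) 1)) w)) :: AP :: 7 :: PRIM2(add) :: PRIM2(mul)])]⟩
[9] ⟨S=[-1]; E={w↦-1}; C=∅; D=[([6], ∅, [(λw. ((λu. ((λp. w) 1)) w)) :: AP :: 7 :: PRIM2(add) :: PRIM2(mul)])]⟩
[10] ⟨S=[-1 :: 6]; E=∅; C=[(λw. ((λu. ((λp. w) 1)) w)) :: AP :: 7 :: PRIM2(add) :: PRIM2(mul)]; D=∅⟩
[11] ⟨S=[clo(λw. ((λu. ((λp. w) 1)) w), ∅) :: -1 :: 6]; E=∅; C=[AP :: 7 :: PRIM2(add) :: PRIM2(mul)]; D=∅⟩
[12] ⟨S=∅; E={w↦-1}; C=[((λu. ((λp. w) 1)) w)]; D=[([6], ∅, [7 :: PRIM2(add) :: PRIM2(mul)])]⟩
[13] ⟨S=∅; E={w↦-1}; C=[w :: (λu. ((λp. w) 1)) :: AP]; D=[([6], ∅, [7 :: PRIM2(add) :: PRIM2(mul)])]⟩
[14] ⟨S=[-1]; E={w↦-1}; C=[(λu. ((λp. w) 1)) :: AP]; D=[([6], ∅, [7 :: PRIM2(add) :: PRIM2(mul)])]⟩
[15] ⟨S=[clo(λu. ((λp. w) 1), {w↦-1}) :: -1]; E={w↦-1}; C=[AP]; D=[([6], ∅, [7 :: PRIM2(add) :: PRIM2(mul)])]⟩
[16] ⟨S=∅; E={u↦-1, w↦-1}; C=[((λp. w) 1)]; D=[(∅, {w↦-1}, ∅) :: ([6], ∅, [7 :: PRIM2(add) :: PRIM2(mul)])]⟩
[17] ⟨S=∅; E={u↦-1, w↦-1}; C=[1 :: (λp. w) :: AP]; D=[(∅, {w↦-1}, ∅) :: ([6], ∅, [7 :: PRIM2(add) :: PRIM2(mul)])]⟩
[18] ⟨S=[1]; E={u↦-1, w↦-1}; C=[(λp. w) :: AP]; D=[(∅, {w↦-1}, ∅) :: ([6], ∅, [7 :: PRIM2(add) :: PRIM2(mul)])]⟩
[19] ⟨S=[clo(λp. w, {u↦-1, w↦-1}) :: 1]; E={u↦-1, w↦-1}; C=[AP]; D=[(∅, {w↦-1}, ∅) :: ([6], ∅, [7 :: PRIM2(add) :: PRIM2(mul)])]⟩
[20] ⟨S=∅; E={p↦1, u↦-1, w↦-1}; C=[w]; D=[(∅, {u↦-1, w↦-1}, ∅) :: (∅, {w↦-1}, ∅) :: ([6], ∅, [7 :: PRIM2(add) :: PRIM2(mul)])]⟩
[21] ⟨S=[-1]; E={p↦1, u↦-1, w↦-1}; C=∅; D=[(∅, {u↦-1, w↦-1}, ∅) :: (∅, {w↦-1}, ∅) :: ([6], ∅, [7 :: PRIM2(add) :: PRIM2(mul)])]⟩
[22] ⟨S=[-1]; E={u↦-1, w↦-1}; C=∅; D=[(∅, {w↦-1}, ∅) :: ([6], ∅, [7 :: PRIM2(add) :: PRIM2(mul)])]⟩
[23] ⟨S=[-1]; E={w↦-1}; C=∅; D=[([6], ∅, [7 :: PRIM2(add) :: PRIM2(mul)])]⟩
[24] ⟨S=[-1 :: 6]; E=∅; C=[7 :: PRIM2(add) :: PRIM2(mul)]; D=∅⟩
[25] ⟨S=[7 :: -1 :: 6]; E=∅; C=[PRIM2(add) :: PRIM2(mul)]; D=∅⟩
[26] ⟨S=[6 :: 6]; E=∅; C=[PRIM2(mul)]; D=∅⟩
[27] ⟨S=[36]; E=∅; C=∅; D=∅⟩
→ final value 36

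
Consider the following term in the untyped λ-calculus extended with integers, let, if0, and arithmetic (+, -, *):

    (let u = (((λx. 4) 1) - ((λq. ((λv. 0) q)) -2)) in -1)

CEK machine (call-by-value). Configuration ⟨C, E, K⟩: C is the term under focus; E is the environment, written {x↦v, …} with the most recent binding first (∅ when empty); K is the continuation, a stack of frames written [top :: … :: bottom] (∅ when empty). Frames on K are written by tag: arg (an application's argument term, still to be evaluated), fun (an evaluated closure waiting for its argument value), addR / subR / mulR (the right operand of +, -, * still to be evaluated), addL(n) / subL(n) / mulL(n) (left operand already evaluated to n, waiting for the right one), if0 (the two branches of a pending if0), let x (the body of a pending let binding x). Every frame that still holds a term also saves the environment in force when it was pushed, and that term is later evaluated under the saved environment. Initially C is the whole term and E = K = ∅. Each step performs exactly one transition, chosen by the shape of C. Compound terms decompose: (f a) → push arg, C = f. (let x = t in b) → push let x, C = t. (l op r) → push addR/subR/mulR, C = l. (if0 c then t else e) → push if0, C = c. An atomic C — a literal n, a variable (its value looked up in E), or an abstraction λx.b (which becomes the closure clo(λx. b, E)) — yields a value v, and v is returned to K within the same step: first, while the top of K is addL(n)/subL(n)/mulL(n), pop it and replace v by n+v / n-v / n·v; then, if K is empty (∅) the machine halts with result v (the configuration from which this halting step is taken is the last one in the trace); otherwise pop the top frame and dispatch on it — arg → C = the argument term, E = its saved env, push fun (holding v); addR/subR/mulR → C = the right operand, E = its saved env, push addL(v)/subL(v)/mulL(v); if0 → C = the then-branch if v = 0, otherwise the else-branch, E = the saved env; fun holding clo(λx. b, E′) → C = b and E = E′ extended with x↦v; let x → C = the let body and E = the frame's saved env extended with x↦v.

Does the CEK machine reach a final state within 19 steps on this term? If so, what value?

[0] <C=(let u = (((λx. 4) 1) - ((λq. ((λv. 0) q)) -2)) in -1), E=∅, K=∅>
[1] <C=(((λx. 4) 1) - ((λq. ((λv. 0) q)) -2)), E=∅, K=[let u]>
[2] <C=((λx. 4) 1), E=∅, K=[subR :: let u]>
[3] <C=(λx. 4), E=∅, K=[arg :: subR :: let u]>
[4] <C=1, E=∅, K=[fun :: subR :: let u]>
[5] <C=4, E={x↦1}, K=[subR :: let u]>
[6] <C=((λq. ((λv. 0) q)) -2), E=∅, K=[subL(4) :: let u]>
[7] <C=(λq. ((λv. 0) q)), E=∅, K=[arg :: subL(4) :: let u]>
[8] <C=-2, E=∅, K=[fun :: subL(4) :: let u]>
[9] <C=((λv. 0) q), E={q↦-2}, K=[subL(4) :: let u]>
[10] <C=(λv. 0), E={q↦-2}, K=[arg :: subL(4) :: let u]>
[11] <C=q, E={q↦-2}, K=[fun :: subL(4) :: let u]>
[12] <C=0, E={v↦-2, q↦-2}, K=[subL(4) :: let u]>
[13] <C=-1, E={u↦4}, K=∅>
→ final value -1

Answer: -1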